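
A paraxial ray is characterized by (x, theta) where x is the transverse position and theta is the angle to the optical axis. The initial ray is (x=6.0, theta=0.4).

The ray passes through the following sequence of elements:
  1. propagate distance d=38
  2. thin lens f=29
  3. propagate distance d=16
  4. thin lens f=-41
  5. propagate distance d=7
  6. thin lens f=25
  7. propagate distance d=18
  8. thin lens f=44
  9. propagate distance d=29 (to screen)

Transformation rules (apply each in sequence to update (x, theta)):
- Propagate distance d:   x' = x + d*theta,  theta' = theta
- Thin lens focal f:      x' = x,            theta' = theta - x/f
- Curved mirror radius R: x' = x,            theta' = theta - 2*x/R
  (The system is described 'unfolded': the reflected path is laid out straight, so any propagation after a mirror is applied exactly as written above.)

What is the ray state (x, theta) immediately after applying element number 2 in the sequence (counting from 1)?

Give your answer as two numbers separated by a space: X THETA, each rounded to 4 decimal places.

Answer: 21.2000 -0.3310

Derivation:
Initial: x=6.0000 theta=0.4000
After 1 (propagate distance d=38): x=21.2000 theta=0.4000
After 2 (thin lens f=29): x=21.2000 theta=-48/145 (≈-0.3310)
Rounded to 4 decimal places: x = 21.2000, theta = -0.3310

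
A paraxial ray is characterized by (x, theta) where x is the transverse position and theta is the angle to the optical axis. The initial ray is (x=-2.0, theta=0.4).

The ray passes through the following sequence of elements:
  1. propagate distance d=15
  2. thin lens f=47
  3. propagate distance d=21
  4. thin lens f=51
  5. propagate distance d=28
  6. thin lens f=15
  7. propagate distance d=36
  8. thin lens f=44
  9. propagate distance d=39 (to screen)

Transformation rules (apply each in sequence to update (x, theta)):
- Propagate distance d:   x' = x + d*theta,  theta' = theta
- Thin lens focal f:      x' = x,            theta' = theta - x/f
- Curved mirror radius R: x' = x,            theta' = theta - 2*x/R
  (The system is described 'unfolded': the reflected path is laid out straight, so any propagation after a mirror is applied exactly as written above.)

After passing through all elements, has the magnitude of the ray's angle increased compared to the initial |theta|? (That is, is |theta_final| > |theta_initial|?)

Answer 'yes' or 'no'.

Answer: yes

Derivation:
Initial: x=-2.0000 theta=0.4000
After 1 (propagate distance d=15): x=4.0000 theta=0.4000
After 2 (thin lens f=47): x=4.0000 theta=74/235 (≈0.3149)
After 3 (propagate distance d=21): x=2494/235 (≈10.6128) theta=74/235 (≈0.3149)
After 4 (thin lens f=51): x=2494/235 (≈10.6128) theta=256/2397 (≈0.1068)
After 5 (propagate distance d=28): x=163034/11985 (≈13.6032) theta=256/2397 (≈0.1068)
After 6 (thin lens f=15): x=163034/11985 (≈13.6032) theta=-143834/179775 (≈-0.8001)
After 7 (propagate distance d=36): x=-910838/59925 (≈-15.1996) theta=-143834/179775 (≈-0.8001)
After 8 (thin lens f=44): x=-910838/59925 (≈-15.1996) theta=-1798091/3955050 (≈-0.4546)
After 9 (propagate distance d=39 (to screen)): x=-43413619/1318350 (≈-32.9303) theta=-1798091/3955050 (≈-0.4546)
|theta_initial|=0.4000 |theta_final|=1798091/3955050 (≈0.4546) -> increased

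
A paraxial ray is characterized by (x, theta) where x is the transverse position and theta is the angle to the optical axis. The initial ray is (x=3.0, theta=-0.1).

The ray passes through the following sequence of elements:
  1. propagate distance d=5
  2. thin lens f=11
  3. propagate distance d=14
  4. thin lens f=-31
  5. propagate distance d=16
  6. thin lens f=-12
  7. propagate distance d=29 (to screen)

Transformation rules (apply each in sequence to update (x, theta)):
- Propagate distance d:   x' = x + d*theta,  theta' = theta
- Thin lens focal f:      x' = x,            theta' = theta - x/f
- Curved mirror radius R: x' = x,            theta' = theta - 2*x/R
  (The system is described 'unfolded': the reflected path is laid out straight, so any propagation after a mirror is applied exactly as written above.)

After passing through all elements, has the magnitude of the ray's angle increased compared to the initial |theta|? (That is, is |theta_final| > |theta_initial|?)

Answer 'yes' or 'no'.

Answer: yes

Derivation:
Initial: x=3.0000 theta=-0.1000
After 1 (propagate distance d=5): x=2.5000 theta=-0.1000
After 2 (thin lens f=11): x=2.5000 theta=-18/55 (≈-0.3273)
After 3 (propagate distance d=14): x=-229/110 (≈-2.0818) theta=-18/55 (≈-0.3273)
After 4 (thin lens f=-31): x=-229/110 (≈-2.0818) theta=-269/682 (≈-0.3944)
After 5 (propagate distance d=16): x=-28619/3410 (≈-8.3927) theta=-269/682 (≈-0.3944)
After 6 (thin lens f=-12): x=-28619/3410 (≈-8.3927) theta=-4069/3720 (≈-1.0938)
After 7 (propagate distance d=29 (to screen)): x=-1641439/40920 (≈-40.1134) theta=-4069/3720 (≈-1.0938)
|theta_initial|=0.1000 |theta_final|=4069/3720 (≈1.0938) -> increased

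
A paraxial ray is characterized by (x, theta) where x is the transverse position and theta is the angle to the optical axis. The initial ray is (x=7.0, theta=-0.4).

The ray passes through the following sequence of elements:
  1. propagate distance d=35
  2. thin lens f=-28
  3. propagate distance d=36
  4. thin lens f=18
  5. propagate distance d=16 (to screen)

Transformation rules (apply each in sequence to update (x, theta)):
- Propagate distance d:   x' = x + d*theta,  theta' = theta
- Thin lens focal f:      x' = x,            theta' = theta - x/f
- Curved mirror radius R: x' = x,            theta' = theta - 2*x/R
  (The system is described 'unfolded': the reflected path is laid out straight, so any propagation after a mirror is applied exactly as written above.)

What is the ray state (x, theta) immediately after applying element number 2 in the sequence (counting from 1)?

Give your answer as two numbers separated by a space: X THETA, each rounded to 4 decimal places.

Initial: x=7.0000 theta=-0.4000
After 1 (propagate distance d=35): x=-7.0000 theta=-0.4000
After 2 (thin lens f=-28): x=-7.0000 theta=-0.6500
Rounded to 4 decimal places: x = -7.0000, theta = -0.6500

Answer: -7.0000 -0.6500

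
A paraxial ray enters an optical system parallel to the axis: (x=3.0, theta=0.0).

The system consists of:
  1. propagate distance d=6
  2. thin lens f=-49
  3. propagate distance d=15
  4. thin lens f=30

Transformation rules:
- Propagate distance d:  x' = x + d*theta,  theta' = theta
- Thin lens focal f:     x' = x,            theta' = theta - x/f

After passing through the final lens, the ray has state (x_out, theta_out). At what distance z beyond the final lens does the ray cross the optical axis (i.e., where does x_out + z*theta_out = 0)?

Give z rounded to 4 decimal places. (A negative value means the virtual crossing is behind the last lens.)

Initial: x=3.0000 theta=0.0000
After 1 (propagate distance d=6): x=3.0000 theta=0.0000
After 2 (thin lens f=-49): x=3.0000 theta=3/49 (≈0.0612)
After 3 (propagate distance d=15): x=192/49 (≈3.9184) theta=3/49 (≈0.0612)
After 4 (thin lens f=30): x=192/49 (≈3.9184) theta=-17/245 (≈-0.0694)
z_focus = -x_out/theta_out = -(192/49)/(-17/245) = 960/17 ≈ 56.4706
Rounded to 4 decimal places: z = 56.4706

Answer: 56.4706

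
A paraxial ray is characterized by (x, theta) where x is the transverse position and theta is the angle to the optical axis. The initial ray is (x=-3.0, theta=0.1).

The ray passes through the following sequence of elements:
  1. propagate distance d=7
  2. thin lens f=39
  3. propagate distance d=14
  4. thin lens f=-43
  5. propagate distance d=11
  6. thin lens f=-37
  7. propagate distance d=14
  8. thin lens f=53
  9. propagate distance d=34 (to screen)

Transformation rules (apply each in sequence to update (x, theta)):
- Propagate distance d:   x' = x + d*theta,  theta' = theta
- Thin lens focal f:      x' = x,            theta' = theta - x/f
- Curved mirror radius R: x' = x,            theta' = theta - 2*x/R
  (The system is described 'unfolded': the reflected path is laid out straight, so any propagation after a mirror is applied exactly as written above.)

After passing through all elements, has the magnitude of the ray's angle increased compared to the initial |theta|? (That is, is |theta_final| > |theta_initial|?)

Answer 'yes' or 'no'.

Initial: x=-3.0000 theta=0.1000
After 1 (propagate distance d=7): x=-2.3000 theta=0.1000
After 2 (thin lens f=39): x=-2.3000 theta=31/195 (≈0.1590)
After 3 (propagate distance d=14): x=-29/390 (≈-0.0744) theta=31/195 (≈0.1590)
After 4 (thin lens f=-43): x=-29/390 (≈-0.0744) theta=879/5590 (≈0.1572)
After 5 (propagate distance d=11): x=2776/1677 (≈1.6553) theta=879/5590 (≈0.1572)
After 6 (thin lens f=-37): x=2776/1677 (≈1.6553) theta=125329/620490 (≈0.2020)
After 7 (propagate distance d=14): x=463621/103415 (≈4.4831) theta=125329/620490 (≈0.2020)
After 8 (thin lens f=53): x=463621/103415 (≈4.4831) theta=3860711/32885970 (≈0.1174)
After 9 (propagate distance d=34 (to screen)): x=139347826/16442985 (≈8.4746) theta=3860711/32885970 (≈0.1174)
|theta_initial|=0.1000 |theta_final|=3860711/32885970 (≈0.1174) -> increased

Answer: yes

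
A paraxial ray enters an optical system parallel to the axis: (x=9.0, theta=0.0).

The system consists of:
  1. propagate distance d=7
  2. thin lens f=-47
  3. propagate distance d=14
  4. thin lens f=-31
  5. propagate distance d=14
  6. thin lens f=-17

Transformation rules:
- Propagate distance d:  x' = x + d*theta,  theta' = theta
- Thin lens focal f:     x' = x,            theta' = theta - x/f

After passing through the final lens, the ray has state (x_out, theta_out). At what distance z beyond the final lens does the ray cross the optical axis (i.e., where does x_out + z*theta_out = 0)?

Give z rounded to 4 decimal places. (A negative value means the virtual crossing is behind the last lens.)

Answer: -11.3943

Derivation:
Initial: x=9.0000 theta=0.0000
After 1 (propagate distance d=7): x=9.0000 theta=0.0000
After 2 (thin lens f=-47): x=9.0000 theta=9/47 (≈0.1915)
After 3 (propagate distance d=14): x=549/47 (≈11.6809) theta=9/47 (≈0.1915)
After 4 (thin lens f=-31): x=549/47 (≈11.6809) theta=828/1457 (≈0.5683)
After 5 (propagate distance d=14): x=28611/1457 (≈19.6369) theta=828/1457 (≈0.5683)
After 6 (thin lens f=-17): x=28611/1457 (≈19.6369) theta=81/47 (≈1.7234)
z_focus = -x_out/theta_out = -(28611/1457)/(81/47) = -3179/279 ≈ -11.3943
Rounded to 4 decimal places: z = -11.3943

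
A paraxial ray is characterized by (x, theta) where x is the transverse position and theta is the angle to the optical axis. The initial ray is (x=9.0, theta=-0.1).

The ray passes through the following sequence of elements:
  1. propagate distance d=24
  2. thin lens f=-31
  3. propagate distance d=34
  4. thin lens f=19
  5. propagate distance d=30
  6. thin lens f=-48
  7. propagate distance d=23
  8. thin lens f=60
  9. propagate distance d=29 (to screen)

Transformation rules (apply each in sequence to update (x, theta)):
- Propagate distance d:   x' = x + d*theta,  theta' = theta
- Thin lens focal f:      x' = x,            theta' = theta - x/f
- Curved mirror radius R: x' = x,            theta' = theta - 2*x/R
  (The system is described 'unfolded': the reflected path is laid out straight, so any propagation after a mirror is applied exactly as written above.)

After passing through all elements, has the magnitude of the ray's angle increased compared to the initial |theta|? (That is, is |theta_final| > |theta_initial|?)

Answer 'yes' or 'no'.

Answer: yes

Derivation:
Initial: x=9.0000 theta=-0.1000
After 1 (propagate distance d=24): x=6.6000 theta=-0.1000
After 2 (thin lens f=-31): x=6.6000 theta=7/62 (≈0.1129)
After 3 (propagate distance d=34): x=1618/155 (≈10.4387) theta=7/62 (≈0.1129)
After 4 (thin lens f=19): x=1618/155 (≈10.4387) theta=-2571/5890 (≈-0.4365)
After 5 (propagate distance d=30): x=-7823/2945 (≈-2.6564) theta=-2571/5890 (≈-0.4365)
After 6 (thin lens f=-48): x=-7823/2945 (≈-2.6564) theta=-69527/141360 (≈-0.4918)
After 7 (propagate distance d=23): x=-394925/28272 (≈-13.9688) theta=-69527/141360 (≈-0.4918)
After 8 (thin lens f=60): x=-394925/28272 (≈-13.9688) theta=-439399/1696320 (≈-0.2590)
After 9 (propagate distance d=29 (to screen)): x=-36438071/1696320 (≈-21.4807) theta=-439399/1696320 (≈-0.2590)
|theta_initial|=0.1000 |theta_final|=439399/1696320 (≈0.2590) -> increased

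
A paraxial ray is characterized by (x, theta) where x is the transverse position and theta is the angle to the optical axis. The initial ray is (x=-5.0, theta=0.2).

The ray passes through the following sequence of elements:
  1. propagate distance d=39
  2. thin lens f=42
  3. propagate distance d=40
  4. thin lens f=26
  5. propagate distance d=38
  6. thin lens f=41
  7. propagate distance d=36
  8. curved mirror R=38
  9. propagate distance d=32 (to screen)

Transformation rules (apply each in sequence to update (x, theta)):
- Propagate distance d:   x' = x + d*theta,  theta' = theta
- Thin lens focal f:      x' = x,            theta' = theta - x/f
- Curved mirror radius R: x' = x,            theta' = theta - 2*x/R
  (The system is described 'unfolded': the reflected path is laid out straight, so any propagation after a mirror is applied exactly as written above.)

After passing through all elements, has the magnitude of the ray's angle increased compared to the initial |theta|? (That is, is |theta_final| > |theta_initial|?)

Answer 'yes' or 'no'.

Initial: x=-5.0000 theta=0.2000
After 1 (propagate distance d=39): x=2.8000 theta=0.2000
After 2 (thin lens f=42): x=2.8000 theta=2/15 (≈0.1333)
After 3 (propagate distance d=40): x=122/15 (≈8.1333) theta=2/15 (≈0.1333)
After 4 (thin lens f=26): x=122/15 (≈8.1333) theta=-7/39 (≈-0.1795)
After 5 (propagate distance d=38): x=256/195 (≈1.3128) theta=-7/39 (≈-0.1795)
After 6 (thin lens f=41): x=256/195 (≈1.3128) theta=-1691/7995 (≈-0.2115)
After 7 (propagate distance d=36): x=-10076/1599 (≈-6.3014) theta=-1691/7995 (≈-0.2115)
After 8 (curved mirror R=38): x=-10076/1599 (≈-6.3014) theta=18251/151905 (≈0.1201)
After 9 (propagate distance d=32 (to screen)): x=-124396/50635 (≈-2.4567) theta=18251/151905 (≈0.1201)
|theta_initial|=0.2000 |theta_final|=18251/151905 (≈0.1201) -> not increased

Answer: no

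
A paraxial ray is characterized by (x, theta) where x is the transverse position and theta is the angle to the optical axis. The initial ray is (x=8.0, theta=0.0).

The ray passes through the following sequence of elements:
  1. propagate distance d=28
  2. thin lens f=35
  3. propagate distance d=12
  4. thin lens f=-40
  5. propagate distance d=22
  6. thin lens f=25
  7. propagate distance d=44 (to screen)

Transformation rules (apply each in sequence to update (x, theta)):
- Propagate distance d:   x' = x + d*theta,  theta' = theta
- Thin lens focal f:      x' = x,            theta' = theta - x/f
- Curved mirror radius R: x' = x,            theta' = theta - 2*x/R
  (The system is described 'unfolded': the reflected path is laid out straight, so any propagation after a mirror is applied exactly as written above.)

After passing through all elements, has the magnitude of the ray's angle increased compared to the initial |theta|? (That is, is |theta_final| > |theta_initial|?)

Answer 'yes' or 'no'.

Initial: x=8.0000 theta=0.0000
After 1 (propagate distance d=28): x=8.0000 theta=0.0000
After 2 (thin lens f=35): x=8.0000 theta=-8/35 (≈-0.2286)
After 3 (propagate distance d=12): x=184/35 (≈5.2571) theta=-8/35 (≈-0.2286)
After 4 (thin lens f=-40): x=184/35 (≈5.2571) theta=-17/175 (≈-0.0971)
After 5 (propagate distance d=22): x=3.1200 theta=-17/175 (≈-0.0971)
After 6 (thin lens f=25): x=3.1200 theta=-971/4375 (≈-0.2219)
After 7 (propagate distance d=44 (to screen)): x=-29074/4375 (≈-6.6455) theta=-971/4375 (≈-0.2219)
|theta_initial|=0.0000 |theta_final|=971/4375 (≈0.2219) -> increased

Answer: yes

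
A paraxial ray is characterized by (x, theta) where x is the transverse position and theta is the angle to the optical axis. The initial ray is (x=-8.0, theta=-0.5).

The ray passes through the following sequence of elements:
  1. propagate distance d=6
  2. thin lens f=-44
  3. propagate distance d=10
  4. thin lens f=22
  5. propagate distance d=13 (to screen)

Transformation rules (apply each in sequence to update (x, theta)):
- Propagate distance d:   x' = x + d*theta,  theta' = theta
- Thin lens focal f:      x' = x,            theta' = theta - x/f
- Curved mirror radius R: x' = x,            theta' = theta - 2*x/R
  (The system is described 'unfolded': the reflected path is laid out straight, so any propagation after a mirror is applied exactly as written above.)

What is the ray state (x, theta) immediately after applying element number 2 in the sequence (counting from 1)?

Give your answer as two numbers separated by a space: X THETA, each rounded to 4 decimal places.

Initial: x=-8.0000 theta=-0.5000
After 1 (propagate distance d=6): x=-11.0000 theta=-0.5000
After 2 (thin lens f=-44): x=-11.0000 theta=-0.7500
Rounded to 4 decimal places: x = -11.0000, theta = -0.7500

Answer: -11.0000 -0.7500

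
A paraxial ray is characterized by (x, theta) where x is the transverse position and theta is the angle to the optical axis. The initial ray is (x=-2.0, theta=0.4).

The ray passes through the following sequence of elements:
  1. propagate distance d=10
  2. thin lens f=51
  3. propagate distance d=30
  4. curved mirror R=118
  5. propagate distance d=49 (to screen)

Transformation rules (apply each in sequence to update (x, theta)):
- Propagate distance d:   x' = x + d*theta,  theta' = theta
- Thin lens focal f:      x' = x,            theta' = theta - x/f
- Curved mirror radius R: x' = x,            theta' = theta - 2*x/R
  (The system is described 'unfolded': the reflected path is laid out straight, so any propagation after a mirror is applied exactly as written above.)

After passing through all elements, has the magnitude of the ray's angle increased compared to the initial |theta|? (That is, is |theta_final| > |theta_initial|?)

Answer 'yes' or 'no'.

Answer: no

Derivation:
Initial: x=-2.0000 theta=0.4000
After 1 (propagate distance d=10): x=2.0000 theta=0.4000
After 2 (thin lens f=51): x=2.0000 theta=92/255 (≈0.3608)
After 3 (propagate distance d=30): x=218/17 (≈12.8235) theta=92/255 (≈0.3608)
After 4 (curved mirror R=118): x=218/17 (≈12.8235) theta=2158/15045 (≈0.1434)
After 5 (propagate distance d=49 (to screen)): x=298672/15045 (≈19.8519) theta=2158/15045 (≈0.1434)
|theta_initial|=0.4000 |theta_final|=2158/15045 (≈0.1434) -> not increased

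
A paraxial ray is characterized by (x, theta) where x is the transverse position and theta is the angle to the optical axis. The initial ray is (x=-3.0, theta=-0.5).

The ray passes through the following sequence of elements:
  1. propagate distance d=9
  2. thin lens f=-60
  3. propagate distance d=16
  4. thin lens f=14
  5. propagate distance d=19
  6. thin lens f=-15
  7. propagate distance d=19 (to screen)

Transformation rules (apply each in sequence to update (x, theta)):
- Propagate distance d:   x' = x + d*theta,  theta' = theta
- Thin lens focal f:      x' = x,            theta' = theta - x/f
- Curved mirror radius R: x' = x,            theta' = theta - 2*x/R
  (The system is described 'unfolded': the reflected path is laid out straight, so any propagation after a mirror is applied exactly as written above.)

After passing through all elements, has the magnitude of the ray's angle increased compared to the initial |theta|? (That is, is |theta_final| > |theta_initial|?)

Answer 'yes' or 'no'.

Initial: x=-3.0000 theta=-0.5000
After 1 (propagate distance d=9): x=-7.5000 theta=-0.5000
After 2 (thin lens f=-60): x=-7.5000 theta=-0.6250
After 3 (propagate distance d=16): x=-17.5000 theta=-0.6250
After 4 (thin lens f=14): x=-17.5000 theta=0.6250
After 5 (propagate distance d=19): x=-5.6250 theta=0.6250
After 6 (thin lens f=-15): x=-5.6250 theta=0.2500
After 7 (propagate distance d=19 (to screen)): x=-0.8750 theta=0.2500
|theta_initial|=0.5000 |theta_final|=0.2500 -> not increased

Answer: no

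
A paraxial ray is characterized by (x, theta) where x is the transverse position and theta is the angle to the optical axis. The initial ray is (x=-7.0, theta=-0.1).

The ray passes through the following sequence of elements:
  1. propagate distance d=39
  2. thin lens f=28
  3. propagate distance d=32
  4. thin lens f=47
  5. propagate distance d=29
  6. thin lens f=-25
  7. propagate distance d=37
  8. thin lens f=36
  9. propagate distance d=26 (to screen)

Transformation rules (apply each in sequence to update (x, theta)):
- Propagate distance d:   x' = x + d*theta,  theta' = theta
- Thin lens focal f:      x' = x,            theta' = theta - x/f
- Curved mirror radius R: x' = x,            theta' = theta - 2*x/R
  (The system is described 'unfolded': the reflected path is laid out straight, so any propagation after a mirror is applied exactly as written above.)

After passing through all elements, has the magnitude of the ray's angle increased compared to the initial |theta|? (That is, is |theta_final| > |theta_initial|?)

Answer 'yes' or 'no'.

Initial: x=-7.0000 theta=-0.1000
After 1 (propagate distance d=39): x=-10.9000 theta=-0.1000
After 2 (thin lens f=28): x=-10.9000 theta=81/280 (≈0.2893)
After 3 (propagate distance d=32): x=-23/14 (≈-1.6429) theta=81/280 (≈0.2893)
After 4 (thin lens f=47): x=-23/14 (≈-1.6429) theta=4267/13160 (≈0.3242)
After 5 (propagate distance d=29): x=14589/1880 (≈7.7601) theta=4267/13160 (≈0.3242)
After 6 (thin lens f=-25): x=14589/1880 (≈7.7601) theta=104399/164500 (≈0.6346)
After 7 (propagate distance d=37): x=10278601/329000 (≈31.2419) theta=104399/164500 (≈0.6346)
After 8 (thin lens f=36): x=10278601/329000 (≈31.2419) theta=-2761873/11844000 (≈-0.2332)
After 9 (propagate distance d=26 (to screen)): x=149110469/5922000 (≈25.1791) theta=-2761873/11844000 (≈-0.2332)
|theta_initial|=0.1000 |theta_final|=2761873/11844000 (≈0.2332) -> increased

Answer: yes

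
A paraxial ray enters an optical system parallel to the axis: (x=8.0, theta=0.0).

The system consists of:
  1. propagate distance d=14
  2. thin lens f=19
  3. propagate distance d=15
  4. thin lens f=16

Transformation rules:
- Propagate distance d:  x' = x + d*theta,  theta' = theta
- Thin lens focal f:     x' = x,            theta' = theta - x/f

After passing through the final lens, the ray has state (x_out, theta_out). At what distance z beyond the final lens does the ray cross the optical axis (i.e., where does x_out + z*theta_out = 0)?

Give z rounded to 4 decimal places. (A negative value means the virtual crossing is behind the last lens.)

Answer: 3.2000

Derivation:
Initial: x=8.0000 theta=0.0000
After 1 (propagate distance d=14): x=8.0000 theta=0.0000
After 2 (thin lens f=19): x=8.0000 theta=-8/19 (≈-0.4211)
After 3 (propagate distance d=15): x=32/19 (≈1.6842) theta=-8/19 (≈-0.4211)
After 4 (thin lens f=16): x=32/19 (≈1.6842) theta=-10/19 (≈-0.5263)
z_focus = -x_out/theta_out = -(32/19)/(-10/19) = 3.2000
Rounded to 4 decimal places: z = 3.2000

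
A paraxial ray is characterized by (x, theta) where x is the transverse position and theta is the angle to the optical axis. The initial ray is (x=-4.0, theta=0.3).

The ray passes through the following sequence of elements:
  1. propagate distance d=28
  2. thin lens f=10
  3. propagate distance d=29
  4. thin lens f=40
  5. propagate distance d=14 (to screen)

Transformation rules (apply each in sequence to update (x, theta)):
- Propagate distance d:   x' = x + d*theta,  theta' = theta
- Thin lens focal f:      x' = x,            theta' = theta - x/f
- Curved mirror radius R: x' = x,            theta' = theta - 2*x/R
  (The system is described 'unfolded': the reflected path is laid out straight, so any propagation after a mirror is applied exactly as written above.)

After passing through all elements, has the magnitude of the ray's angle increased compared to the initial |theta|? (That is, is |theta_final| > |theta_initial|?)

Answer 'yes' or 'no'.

Initial: x=-4.0000 theta=0.3000
After 1 (propagate distance d=28): x=4.4000 theta=0.3000
After 2 (thin lens f=10): x=4.4000 theta=-0.1400
After 3 (propagate distance d=29): x=0.3400 theta=-0.1400
After 4 (thin lens f=40): x=0.3400 theta=-0.1485
After 5 (propagate distance d=14 (to screen)): x=-1.7390 theta=-0.1485
|theta_initial|=0.3000 |theta_final|=0.1485 -> not increased

Answer: no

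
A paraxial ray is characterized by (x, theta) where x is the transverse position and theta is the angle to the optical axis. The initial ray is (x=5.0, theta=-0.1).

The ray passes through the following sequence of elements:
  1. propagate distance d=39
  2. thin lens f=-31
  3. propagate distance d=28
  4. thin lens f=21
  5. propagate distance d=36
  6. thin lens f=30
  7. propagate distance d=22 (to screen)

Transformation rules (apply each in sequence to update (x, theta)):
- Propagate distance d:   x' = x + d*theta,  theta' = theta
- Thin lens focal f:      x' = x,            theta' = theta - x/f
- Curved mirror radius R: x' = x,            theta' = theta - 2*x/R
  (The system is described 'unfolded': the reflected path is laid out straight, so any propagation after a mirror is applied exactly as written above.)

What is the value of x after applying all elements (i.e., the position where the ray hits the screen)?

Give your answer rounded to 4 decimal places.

Answer: -1.1641

Derivation:
Initial: x=5.0000 theta=-0.1000
After 1 (propagate distance d=39): x=1.1000 theta=-0.1000
After 2 (thin lens f=-31): x=1.1000 theta=-2/31 (≈-0.0645)
After 3 (propagate distance d=28): x=-219/310 (≈-0.7065) theta=-2/31 (≈-0.0645)
After 4 (thin lens f=21): x=-219/310 (≈-0.7065) theta=-67/2170 (≈-0.0309)
After 5 (propagate distance d=36): x=-789/434 (≈-1.8180) theta=-67/2170 (≈-0.0309)
After 6 (thin lens f=30): x=-789/434 (≈-1.8180) theta=129/4340 (≈0.0297)
After 7 (propagate distance d=22 (to screen)): x=-1263/1085 (≈-1.1641) theta=129/4340 (≈0.0297)
Rounded to 4 decimal places: x = -1.1641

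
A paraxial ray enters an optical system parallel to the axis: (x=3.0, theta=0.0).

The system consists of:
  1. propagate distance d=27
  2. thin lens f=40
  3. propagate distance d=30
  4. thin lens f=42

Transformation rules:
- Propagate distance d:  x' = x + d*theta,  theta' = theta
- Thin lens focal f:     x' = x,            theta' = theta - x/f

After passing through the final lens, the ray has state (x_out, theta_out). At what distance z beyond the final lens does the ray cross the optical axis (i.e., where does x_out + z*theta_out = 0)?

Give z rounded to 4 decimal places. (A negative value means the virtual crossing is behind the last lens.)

Initial: x=3.0000 theta=0.0000
After 1 (propagate distance d=27): x=3.0000 theta=0.0000
After 2 (thin lens f=40): x=3.0000 theta=-0.0750
After 3 (propagate distance d=30): x=0.7500 theta=-0.0750
After 4 (thin lens f=42): x=0.7500 theta=-13/140 (≈-0.0929)
z_focus = -x_out/theta_out = -(0.7500)/(-13/140) = 105/13 ≈ 8.0769
Rounded to 4 decimal places: z = 8.0769

Answer: 8.0769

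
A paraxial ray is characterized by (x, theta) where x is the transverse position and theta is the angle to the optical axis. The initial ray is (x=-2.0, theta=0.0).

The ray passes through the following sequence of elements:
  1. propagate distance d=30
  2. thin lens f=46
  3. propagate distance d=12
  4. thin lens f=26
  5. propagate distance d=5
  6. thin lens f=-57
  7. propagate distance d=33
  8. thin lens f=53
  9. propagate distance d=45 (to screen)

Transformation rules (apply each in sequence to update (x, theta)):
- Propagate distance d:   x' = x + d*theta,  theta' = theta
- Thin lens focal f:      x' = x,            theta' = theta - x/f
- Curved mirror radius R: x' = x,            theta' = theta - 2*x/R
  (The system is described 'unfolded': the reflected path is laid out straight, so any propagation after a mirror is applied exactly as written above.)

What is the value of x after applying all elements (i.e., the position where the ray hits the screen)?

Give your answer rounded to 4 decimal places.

Initial: x=-2.0000 theta=0.0000
After 1 (propagate distance d=30): x=-2.0000 theta=0.0000
After 2 (thin lens f=46): x=-2.0000 theta=1/23 (≈0.0435)
After 3 (propagate distance d=12): x=-34/23 (≈-1.4783) theta=1/23 (≈0.0435)
After 4 (thin lens f=26): x=-34/23 (≈-1.4783) theta=30/299 (≈0.1003)
After 5 (propagate distance d=5): x=-292/299 (≈-0.9766) theta=30/299 (≈0.1003)
After 6 (thin lens f=-57): x=-292/299 (≈-0.9766) theta=1418/17043 (≈0.0832)
After 7 (propagate distance d=33): x=10050/5681 (≈1.7691) theta=1418/17043 (≈0.0832)
After 8 (thin lens f=53): x=10050/5681 (≈1.7691) theta=45004/903279 (≈0.0498)
After 9 (propagate distance d=45 (to screen)): x=1207710/301093 (≈4.0111) theta=45004/903279 (≈0.0498)
Rounded to 4 decimal places: x = 4.0111

Answer: 4.0111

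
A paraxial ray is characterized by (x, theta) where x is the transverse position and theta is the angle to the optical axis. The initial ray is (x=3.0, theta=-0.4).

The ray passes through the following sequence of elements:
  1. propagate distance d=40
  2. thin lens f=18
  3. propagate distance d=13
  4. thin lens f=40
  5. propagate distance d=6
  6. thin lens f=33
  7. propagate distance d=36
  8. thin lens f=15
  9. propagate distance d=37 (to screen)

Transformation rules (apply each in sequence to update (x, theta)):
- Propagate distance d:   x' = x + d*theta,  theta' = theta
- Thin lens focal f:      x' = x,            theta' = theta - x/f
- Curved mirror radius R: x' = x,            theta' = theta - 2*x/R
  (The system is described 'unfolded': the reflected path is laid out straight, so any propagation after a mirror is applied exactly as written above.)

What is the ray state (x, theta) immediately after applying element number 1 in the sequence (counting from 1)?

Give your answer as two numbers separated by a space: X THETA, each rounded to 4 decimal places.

Initial: x=3.0000 theta=-0.4000
After 1 (propagate distance d=40): x=-13.0000 theta=-0.4000
Rounded to 4 decimal places: x = -13.0000, theta = -0.4000

Answer: -13.0000 -0.4000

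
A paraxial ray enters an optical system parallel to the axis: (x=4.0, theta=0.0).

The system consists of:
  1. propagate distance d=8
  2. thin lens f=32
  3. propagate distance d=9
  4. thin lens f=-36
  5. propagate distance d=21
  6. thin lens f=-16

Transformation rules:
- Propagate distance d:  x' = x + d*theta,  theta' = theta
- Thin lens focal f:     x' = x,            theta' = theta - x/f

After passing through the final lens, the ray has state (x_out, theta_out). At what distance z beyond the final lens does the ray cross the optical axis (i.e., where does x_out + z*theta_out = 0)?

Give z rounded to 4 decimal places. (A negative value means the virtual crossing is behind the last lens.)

Initial: x=4.0000 theta=0.0000
After 1 (propagate distance d=8): x=4.0000 theta=0.0000
After 2 (thin lens f=32): x=4.0000 theta=-0.1250
After 3 (propagate distance d=9): x=2.8750 theta=-0.1250
After 4 (thin lens f=-36): x=2.8750 theta=-13/288 (≈-0.0451)
After 5 (propagate distance d=21): x=185/96 (≈1.9271) theta=-13/288 (≈-0.0451)
After 6 (thin lens f=-16): x=185/96 (≈1.9271) theta=347/4608 (≈0.0753)
z_focus = -x_out/theta_out = -(185/96)/(347/4608) = -8880/347 ≈ -25.5908
Rounded to 4 decimal places: z = -25.5908

Answer: -25.5908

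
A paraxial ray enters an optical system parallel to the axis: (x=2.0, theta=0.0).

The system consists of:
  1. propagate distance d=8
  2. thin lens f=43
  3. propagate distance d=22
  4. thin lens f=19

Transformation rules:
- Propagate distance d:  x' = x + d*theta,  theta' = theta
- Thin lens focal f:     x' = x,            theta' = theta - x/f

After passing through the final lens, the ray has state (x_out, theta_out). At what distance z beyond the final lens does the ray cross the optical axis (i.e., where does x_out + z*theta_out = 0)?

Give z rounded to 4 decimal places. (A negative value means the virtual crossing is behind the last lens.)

Initial: x=2.0000 theta=0.0000
After 1 (propagate distance d=8): x=2.0000 theta=0.0000
After 2 (thin lens f=43): x=2.0000 theta=-2/43 (≈-0.0465)
After 3 (propagate distance d=22): x=42/43 (≈0.9767) theta=-2/43 (≈-0.0465)
After 4 (thin lens f=19): x=42/43 (≈0.9767) theta=-80/817 (≈-0.0979)
z_focus = -x_out/theta_out = -(42/43)/(-80/817) = 9.9750
Rounded to 4 decimal places: z = 9.9750

Answer: 9.9750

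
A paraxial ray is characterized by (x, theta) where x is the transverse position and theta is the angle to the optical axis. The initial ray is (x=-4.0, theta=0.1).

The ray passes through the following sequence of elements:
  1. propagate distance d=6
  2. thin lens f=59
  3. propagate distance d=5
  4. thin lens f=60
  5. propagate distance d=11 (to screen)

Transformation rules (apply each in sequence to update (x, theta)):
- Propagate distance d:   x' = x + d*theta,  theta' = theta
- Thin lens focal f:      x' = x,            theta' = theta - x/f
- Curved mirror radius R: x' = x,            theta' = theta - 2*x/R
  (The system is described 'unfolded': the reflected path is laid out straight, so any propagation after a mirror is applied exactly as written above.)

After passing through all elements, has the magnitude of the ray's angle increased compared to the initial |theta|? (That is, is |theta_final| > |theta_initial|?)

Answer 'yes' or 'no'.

Initial: x=-4.0000 theta=0.1000
After 1 (propagate distance d=6): x=-3.4000 theta=0.1000
After 2 (thin lens f=59): x=-3.4000 theta=93/590 (≈0.1576)
After 3 (propagate distance d=5): x=-1541/590 (≈-2.6119) theta=93/590 (≈0.1576)
After 4 (thin lens f=60): x=-1541/590 (≈-2.6119) theta=7121/35400 (≈0.2012)
After 5 (propagate distance d=11 (to screen)): x=-14129/35400 (≈-0.3991) theta=7121/35400 (≈0.2012)
|theta_initial|=0.1000 |theta_final|=7121/35400 (≈0.2012) -> increased

Answer: yes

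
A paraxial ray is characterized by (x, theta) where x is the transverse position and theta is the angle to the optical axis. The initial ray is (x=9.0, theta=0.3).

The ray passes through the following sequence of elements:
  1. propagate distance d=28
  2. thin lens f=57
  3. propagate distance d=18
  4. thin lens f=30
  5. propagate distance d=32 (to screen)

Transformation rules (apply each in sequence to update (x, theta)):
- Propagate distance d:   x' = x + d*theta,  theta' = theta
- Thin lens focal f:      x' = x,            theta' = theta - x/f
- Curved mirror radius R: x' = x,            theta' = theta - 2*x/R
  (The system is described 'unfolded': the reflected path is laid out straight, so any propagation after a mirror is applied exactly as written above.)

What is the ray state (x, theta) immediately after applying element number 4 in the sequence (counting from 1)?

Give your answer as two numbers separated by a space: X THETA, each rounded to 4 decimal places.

Initial: x=9.0000 theta=0.3000
After 1 (propagate distance d=28): x=17.4000 theta=0.3000
After 2 (thin lens f=57): x=17.4000 theta=-1/190 (≈-0.0053)
After 3 (propagate distance d=18): x=1644/95 (≈17.3053) theta=-1/190 (≈-0.0053)
After 4 (thin lens f=30): x=1644/95 (≈17.3053) theta=-553/950 (≈-0.5821)
Rounded to 4 decimal places: x = 17.3053, theta = -0.5821

Answer: 17.3053 -0.5821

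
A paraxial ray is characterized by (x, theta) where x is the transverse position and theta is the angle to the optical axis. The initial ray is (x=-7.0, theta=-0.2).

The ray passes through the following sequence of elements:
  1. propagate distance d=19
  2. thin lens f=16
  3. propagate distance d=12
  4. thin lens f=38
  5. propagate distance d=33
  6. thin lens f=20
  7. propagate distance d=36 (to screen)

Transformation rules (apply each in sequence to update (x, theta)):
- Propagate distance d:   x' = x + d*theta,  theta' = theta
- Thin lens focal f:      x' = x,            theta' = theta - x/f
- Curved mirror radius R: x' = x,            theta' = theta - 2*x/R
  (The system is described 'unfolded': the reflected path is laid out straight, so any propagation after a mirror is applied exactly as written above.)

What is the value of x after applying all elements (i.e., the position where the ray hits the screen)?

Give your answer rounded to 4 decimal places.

Answer: 9.9284

Derivation:
Initial: x=-7.0000 theta=-0.2000
After 1 (propagate distance d=19): x=-10.8000 theta=-0.2000
After 2 (thin lens f=16): x=-10.8000 theta=0.4750
After 3 (propagate distance d=12): x=-5.1000 theta=0.4750
After 4 (thin lens f=38): x=-5.1000 theta=463/760 (≈0.6092)
After 5 (propagate distance d=33): x=11403/760 (≈15.0039) theta=463/760 (≈0.6092)
After 6 (thin lens f=20): x=11403/760 (≈15.0039) theta=-2143/15200 (≈-0.1410)
After 7 (propagate distance d=36 (to screen)): x=4716/475 (≈9.9284) theta=-2143/15200 (≈-0.1410)
Rounded to 4 decimal places: x = 9.9284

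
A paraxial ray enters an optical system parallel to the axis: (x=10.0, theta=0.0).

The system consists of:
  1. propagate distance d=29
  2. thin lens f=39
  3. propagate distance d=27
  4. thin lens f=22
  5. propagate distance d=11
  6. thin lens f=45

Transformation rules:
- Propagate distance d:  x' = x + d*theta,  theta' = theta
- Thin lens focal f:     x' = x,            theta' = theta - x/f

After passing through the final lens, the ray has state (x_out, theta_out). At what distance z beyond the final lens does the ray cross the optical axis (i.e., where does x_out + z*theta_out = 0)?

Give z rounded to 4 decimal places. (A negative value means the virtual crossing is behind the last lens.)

Initial: x=10.0000 theta=0.0000
After 1 (propagate distance d=29): x=10.0000 theta=0.0000
After 2 (thin lens f=39): x=10.0000 theta=-10/39 (≈-0.2564)
After 3 (propagate distance d=27): x=40/13 (≈3.0769) theta=-10/39 (≈-0.2564)
After 4 (thin lens f=22): x=40/13 (≈3.0769) theta=-170/429 (≈-0.3963)
After 5 (propagate distance d=11): x=-50/39 (≈-1.2821) theta=-170/429 (≈-0.3963)
After 6 (thin lens f=45): x=-50/39 (≈-1.2821) theta=-1420/3861 (≈-0.3678)
z_focus = -x_out/theta_out = -(-50/39)/(-1420/3861) = -495/142 ≈ -3.4859
Rounded to 4 decimal places: z = -3.4859

Answer: -3.4859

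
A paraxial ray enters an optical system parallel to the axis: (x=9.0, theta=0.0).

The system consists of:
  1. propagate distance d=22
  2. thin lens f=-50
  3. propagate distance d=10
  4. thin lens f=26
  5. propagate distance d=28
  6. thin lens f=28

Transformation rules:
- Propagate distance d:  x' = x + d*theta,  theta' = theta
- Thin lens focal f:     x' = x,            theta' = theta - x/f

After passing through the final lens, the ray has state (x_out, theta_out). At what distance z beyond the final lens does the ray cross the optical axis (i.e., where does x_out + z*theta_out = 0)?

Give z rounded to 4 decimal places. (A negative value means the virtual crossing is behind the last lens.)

Initial: x=9.0000 theta=0.0000
After 1 (propagate distance d=22): x=9.0000 theta=0.0000
After 2 (thin lens f=-50): x=9.0000 theta=0.1800
After 3 (propagate distance d=10): x=10.8000 theta=0.1800
After 4 (thin lens f=26): x=10.8000 theta=-153/650 (≈-0.2354)
After 5 (propagate distance d=28): x=1368/325 (≈4.2092) theta=-153/650 (≈-0.2354)
After 6 (thin lens f=28): x=1368/325 (≈4.2092) theta=-27/70 (≈-0.3857)
z_focus = -x_out/theta_out = -(1368/325)/(-27/70) = 2128/195 ≈ 10.9128
Rounded to 4 decimal places: z = 10.9128

Answer: 10.9128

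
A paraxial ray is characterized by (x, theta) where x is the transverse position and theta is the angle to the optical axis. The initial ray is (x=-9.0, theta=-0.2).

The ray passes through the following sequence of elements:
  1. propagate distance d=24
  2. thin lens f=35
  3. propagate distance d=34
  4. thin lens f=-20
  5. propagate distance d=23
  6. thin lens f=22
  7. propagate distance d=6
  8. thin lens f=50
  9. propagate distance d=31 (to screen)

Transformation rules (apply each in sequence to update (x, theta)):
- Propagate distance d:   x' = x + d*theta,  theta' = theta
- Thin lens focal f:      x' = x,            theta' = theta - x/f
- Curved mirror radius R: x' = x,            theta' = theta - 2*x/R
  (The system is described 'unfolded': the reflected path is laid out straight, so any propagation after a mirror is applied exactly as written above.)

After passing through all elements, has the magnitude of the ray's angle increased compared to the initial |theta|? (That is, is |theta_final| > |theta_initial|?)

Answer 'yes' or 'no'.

Initial: x=-9.0000 theta=-0.2000
After 1 (propagate distance d=24): x=-13.8000 theta=-0.2000
After 2 (thin lens f=35): x=-13.8000 theta=34/175 (≈0.1943)
After 3 (propagate distance d=34): x=-1259/175 (≈-7.1943) theta=34/175 (≈0.1943)
After 4 (thin lens f=-20): x=-1259/175 (≈-7.1943) theta=-579/3500 (≈-0.1654)
After 5 (propagate distance d=23): x=-38497/3500 (≈-10.9991) theta=-579/3500 (≈-0.1654)
After 6 (thin lens f=22): x=-38497/3500 (≈-10.9991) theta=25759/77000 (≈0.3345)
After 7 (propagate distance d=6): x=-34619/3850 (≈-8.9919) theta=25759/77000 (≈0.3345)
After 8 (thin lens f=50): x=-34619/3850 (≈-8.9919) theta=18003/35000 (≈0.5144)
After 9 (propagate distance d=31 (to screen)): x=2677123/385000 (≈6.9536) theta=18003/35000 (≈0.5144)
|theta_initial|=0.2000 |theta_final|=18003/35000 (≈0.5144) -> increased

Answer: yes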